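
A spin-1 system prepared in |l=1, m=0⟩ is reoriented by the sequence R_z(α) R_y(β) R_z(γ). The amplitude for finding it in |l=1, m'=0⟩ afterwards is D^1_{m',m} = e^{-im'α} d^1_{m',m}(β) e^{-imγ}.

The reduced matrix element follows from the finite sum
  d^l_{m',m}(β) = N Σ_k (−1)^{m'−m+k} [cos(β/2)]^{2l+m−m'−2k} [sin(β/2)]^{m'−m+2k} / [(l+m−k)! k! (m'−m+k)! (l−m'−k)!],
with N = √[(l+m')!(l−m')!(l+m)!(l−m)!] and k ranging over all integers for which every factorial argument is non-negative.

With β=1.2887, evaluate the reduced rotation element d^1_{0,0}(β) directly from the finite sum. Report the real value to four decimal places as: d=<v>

d^1_{0,0}(β=1.2887) via the finite sum:
With c≡cos(β/2)=0.799490 and s≡sin(β/2)=0.600679, N=[1·1·1·1]^{1/2}=1.000000
k: max(0,(0)−(0))=0 … min(1+(0),1−(0))=1
  k=0: (−1)^0·1.0000/(1)·0.7995^2·0.6007^0 = +0.639185
  k=1: (−1)^1·1.0000/(1)·0.7995^0·0.6007^2 = -0.360815
d^1_{0,0}(1.2887) = +0.639185 -0.360815 = +0.278370

d=0.2784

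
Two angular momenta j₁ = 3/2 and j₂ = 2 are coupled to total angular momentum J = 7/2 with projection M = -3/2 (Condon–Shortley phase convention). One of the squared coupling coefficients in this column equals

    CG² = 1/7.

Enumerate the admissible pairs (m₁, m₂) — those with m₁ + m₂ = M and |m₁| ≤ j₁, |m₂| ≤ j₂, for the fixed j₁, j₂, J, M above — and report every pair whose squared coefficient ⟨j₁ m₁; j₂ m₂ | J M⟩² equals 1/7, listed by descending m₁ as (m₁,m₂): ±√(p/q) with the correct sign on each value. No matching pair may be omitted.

(1/2,-2): +√(1/7)

Admissible pairs with m₁+m₂ = M = -3/2: (-3/2,0), (-1/2,-1), (1/2,-2)
  (m₁,m₂)=(1/2,-2): CG² = 1/7, CG = +√(1/7)   ← matches the target
  (m₁,m₂)=(-1/2,-1): CG² = 4/7, CG = +√(4/7)
  (m₁,m₂)=(-3/2,0): CG² = 2/7, CG = +√(2/7)
Pairs with CG² = 1/7: (1/2,-2): +√(1/7)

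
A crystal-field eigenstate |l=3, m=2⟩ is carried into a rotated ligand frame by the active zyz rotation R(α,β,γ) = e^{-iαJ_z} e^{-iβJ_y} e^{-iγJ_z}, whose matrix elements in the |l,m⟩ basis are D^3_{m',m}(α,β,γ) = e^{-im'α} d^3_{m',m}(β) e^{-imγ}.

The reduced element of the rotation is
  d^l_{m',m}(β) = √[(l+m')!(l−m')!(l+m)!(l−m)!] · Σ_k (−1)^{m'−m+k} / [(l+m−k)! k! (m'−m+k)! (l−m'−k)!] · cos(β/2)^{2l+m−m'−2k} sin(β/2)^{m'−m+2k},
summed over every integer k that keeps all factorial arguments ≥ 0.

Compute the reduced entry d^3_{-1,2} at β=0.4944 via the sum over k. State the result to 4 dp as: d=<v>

d^3_{-1,2}(β=0.4944) via the finite sum:
Half-angle: c=0.969601, s=0.244690. N=√(2·24·120·1)=75.894664
Admissible k: 3..4 (factorial args all ≥0)
  k=3: (−1)^0·75.8947/(12)·0.9696^3·0.2447^3 = +0.084461
  k=4: (−1)^1·75.8947/(24)·0.9696^1·0.2447^5 = -0.002690
d^3_{-1,2}(0.4944) = +0.084461 -0.002690 = +0.081772

d=0.0818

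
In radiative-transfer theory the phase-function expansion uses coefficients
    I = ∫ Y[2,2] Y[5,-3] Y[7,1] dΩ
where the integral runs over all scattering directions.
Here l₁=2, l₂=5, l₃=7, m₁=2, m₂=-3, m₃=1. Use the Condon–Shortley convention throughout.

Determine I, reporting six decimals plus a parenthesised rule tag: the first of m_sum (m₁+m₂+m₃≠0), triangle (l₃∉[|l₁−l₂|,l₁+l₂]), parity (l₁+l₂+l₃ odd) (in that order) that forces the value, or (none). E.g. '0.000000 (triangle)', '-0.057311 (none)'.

Rules hold: Σm=0, L=14 even, 3≤7≤7.
N = 5·11·15 = 825
Δ = 0!·4!·10!/15! = 1/15015
Racah Σ t=0..0: t=0:+1/57600 = 1/57600
⇒ 3j(2 5 7; 0 0 0)² = 21/715, sgn -1
Racah Σ t=0..0: t=0:+1/1935360 = 1/1935360
⇒ 3j(2 5 7; 2 -3 1)² = 1/1001, sgn +1
4πI² = N·(3j₀)²·(3jₘ)² = 45/1859
I = -1·√(0.0242066/4π) = -0.04388960
No selection rule forces the value: the integral is nonzero (none).

-0.043890 (none)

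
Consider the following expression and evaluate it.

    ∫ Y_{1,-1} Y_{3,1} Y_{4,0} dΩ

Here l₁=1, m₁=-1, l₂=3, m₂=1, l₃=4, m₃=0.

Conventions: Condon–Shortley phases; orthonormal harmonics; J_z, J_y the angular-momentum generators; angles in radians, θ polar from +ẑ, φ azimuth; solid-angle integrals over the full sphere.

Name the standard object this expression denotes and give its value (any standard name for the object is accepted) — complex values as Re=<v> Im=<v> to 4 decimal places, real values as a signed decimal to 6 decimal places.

This is a Gaunt coefficient — the integral of a triple product of spherical harmonics over the sphere.
Rules hold: Σm=0, L=8 even, 2≤4≤4.
N = 3·7·9 = 189
Δ = 0!·2!·6!/9! = 1/252
Racah Σ t=0..0: t=0:+1/36 = 1/36
⇒ 3j(1 3 4; 0 0 0)² = 4/63, sgn +1
Racah Σ t=0..0: t=0:+1/96 = 1/96
⇒ 3j(1 3 4; -1 1 0)² = 1/42, sgn +1
4πI² = N·(3j₀)²·(3jₘ)² = 2/7
I = +1·√(0.285714/4π) = 0.15078601

Gaunt coefficient, +0.150786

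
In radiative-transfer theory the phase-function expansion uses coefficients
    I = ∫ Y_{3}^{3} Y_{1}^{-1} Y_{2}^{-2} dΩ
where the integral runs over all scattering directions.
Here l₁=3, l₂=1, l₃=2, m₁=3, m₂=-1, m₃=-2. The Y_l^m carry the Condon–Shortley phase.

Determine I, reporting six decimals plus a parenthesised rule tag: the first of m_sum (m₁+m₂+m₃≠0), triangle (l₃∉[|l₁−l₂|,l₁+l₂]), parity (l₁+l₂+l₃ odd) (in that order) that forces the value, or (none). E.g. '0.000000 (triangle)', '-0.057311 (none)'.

-0.319865 (none)

m-sum 0 ✓  L=6 even ✓  2≤2≤4 ✓
Π(2lᵢ+1) = 7×3×5 = 105
triangle coeff Δ(3,1,2) = 1/105
Σ_t [1,1]: t=1:−1/4 = -1/4
(3j)²=3/35 [(3 1 2; 0 0 0)], sign=-1
Σ_t [0,0]: t=0:+1/48 = 1/48
(3j)²=1/7 [(3 1 2; 3 -1 -2)], sign=+1
⇒ 4πI² = 9/7
I = (-1)√(9/7/(4π)) = -0.31986543
No selection rule forces the value: the integral is nonzero (none).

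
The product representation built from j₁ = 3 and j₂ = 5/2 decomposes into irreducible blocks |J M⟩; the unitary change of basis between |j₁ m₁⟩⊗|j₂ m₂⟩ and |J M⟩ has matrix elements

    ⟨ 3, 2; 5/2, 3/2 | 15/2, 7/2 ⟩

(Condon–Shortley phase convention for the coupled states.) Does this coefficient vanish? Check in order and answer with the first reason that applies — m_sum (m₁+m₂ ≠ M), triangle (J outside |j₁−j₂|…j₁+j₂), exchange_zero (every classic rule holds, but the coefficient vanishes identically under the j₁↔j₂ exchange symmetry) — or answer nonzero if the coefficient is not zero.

triangle

m-sum: m₁+m₂ = 2+3/2 = 7/2, M = 7/2  ✓
triangle: need |j₁−j₂| ≤ J ≤ j₁+j₂, i.e. J ∈ [1/2, 11/2]; J = 15/2 is outside ✗ ⇒ coefficient is 0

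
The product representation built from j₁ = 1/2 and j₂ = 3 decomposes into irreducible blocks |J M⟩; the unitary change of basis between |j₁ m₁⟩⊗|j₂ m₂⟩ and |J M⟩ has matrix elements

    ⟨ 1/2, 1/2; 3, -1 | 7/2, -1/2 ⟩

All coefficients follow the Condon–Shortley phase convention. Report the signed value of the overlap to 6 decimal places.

√[8·0!1!6!/8! · 1!0!2!4!3!4!] = √(6912/7)
  +(−1)^0/∏(0,0,0,2,1,4)! = 1/48  (running 1/48)
⟨..|..⟩ = √(6912/7)·(1/48) = +0.654654

+√(3/7) = +0.654654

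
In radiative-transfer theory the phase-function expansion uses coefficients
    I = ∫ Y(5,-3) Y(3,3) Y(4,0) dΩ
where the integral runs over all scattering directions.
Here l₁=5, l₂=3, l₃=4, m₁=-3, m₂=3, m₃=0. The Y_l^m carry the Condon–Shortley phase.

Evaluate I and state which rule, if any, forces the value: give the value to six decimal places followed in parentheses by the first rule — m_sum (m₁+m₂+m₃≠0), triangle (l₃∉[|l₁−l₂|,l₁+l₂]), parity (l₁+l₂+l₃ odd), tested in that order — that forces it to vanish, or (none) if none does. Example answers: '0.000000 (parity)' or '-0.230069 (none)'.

0.196280 (none)

m-sum 0 ✓  L=12 even ✓  2≤4≤8 ✓
Π(2lᵢ+1) = 11×7×9 = 693
triangle coeff Δ(5,3,4) = 1/180180
Σ_t [1,3]: t=1:−1/576 t=2:+1/144 t=3:−1/576 = 1/288
(3j)²=20/1001 [(5 3 4; 0 0 0)], sign=+1
Σ_t [4,4]: t=4:+1/2304 = 1/2304
(3j)²=5/143 [(5 3 4; -3 3 0)], sign=+1
⇒ 4πI² = 900/1859
I = (+1)√(900/1859/(4π)) = 0.19628026
No selection rule forces the value: the integral is nonzero (none).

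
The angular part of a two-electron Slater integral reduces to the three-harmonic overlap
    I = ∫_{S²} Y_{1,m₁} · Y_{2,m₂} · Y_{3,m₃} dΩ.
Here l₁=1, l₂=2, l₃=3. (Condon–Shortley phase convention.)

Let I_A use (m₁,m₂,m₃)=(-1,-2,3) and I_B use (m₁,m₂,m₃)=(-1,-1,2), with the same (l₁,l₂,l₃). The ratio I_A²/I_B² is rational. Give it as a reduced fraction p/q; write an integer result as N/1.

3/2

Same 1,2,3: normalisation and zero-m 3j drop out of the ratio.
A: Δ: 0! 2! 4! / 7! → 1/105; sum: t=0:+1/48 = 1/48; 3j²(1 2 3; -1 -2 3) = Δ·Π!·Σ² = 1/7  (sign +1)
B: Δ: 0! 2! 4! / 7! → 1/105; sum: t=0:+1/12 = 1/12; 3j²(1 2 3; -1 -1 2) = Δ·Π!·Σ² = 2/21  (sign -1)
I_A²/I_B² = (1/7)/(2/21) = 3/2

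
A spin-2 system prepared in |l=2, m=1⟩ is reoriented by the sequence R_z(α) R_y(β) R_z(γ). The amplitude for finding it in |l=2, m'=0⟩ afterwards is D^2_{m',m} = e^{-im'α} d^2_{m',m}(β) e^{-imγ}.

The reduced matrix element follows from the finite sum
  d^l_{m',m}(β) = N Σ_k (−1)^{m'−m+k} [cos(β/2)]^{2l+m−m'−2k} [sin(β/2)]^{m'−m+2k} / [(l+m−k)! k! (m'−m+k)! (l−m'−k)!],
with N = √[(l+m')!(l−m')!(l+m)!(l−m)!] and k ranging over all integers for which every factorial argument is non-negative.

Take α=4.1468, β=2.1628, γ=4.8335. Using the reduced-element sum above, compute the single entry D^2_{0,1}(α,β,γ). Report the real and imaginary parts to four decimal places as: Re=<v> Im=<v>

D^2_{0,1}(4.1468,2.1628,4.8335) = e^{-i·0·4.1468}·d^2_{0,1}(2.1628)·e^{-i·1·4.8335}. Compute d first:
Half-angle: c=0.470093, s=0.882617. N=√(2·2·6·1)=4.898979
k: max(0,(1)−(0))=1 … min(2+(1),2−(0))=2
  k=1: (−1)^0·4.8990/(2)·0.4701^3·0.8826^1 = +0.224595
  k=2: (−1)^1·4.8990/(2)·0.4701^1·0.8826^3 = -0.791728
d^2_{0,1}(2.1628) = +0.224595 -0.791728 = -0.567133
Phases: e^{-i·(0)·4.1468}=+1.000000+0.000000i, e^{-i·(1)·4.8335}=+0.120815+0.992675i ⇒ D=-0.068518-0.562979i

Re=-0.0685 Im=-0.5630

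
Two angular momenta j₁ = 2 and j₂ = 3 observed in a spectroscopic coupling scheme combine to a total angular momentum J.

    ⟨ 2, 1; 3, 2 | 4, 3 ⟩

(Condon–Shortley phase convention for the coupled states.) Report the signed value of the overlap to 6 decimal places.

triangle: 1!*3!*5!/10! = 720/3628800
(j±m)!: 3!*1!*5!*1!*7!*1! = 3628800
prefactor² = (2J+1)*Δ*N² = 6480
  k=0: +1/(0!*1!*1!*5!*2!*0!) = 1/240
  k=1: −1/(1!*0!*0!*4!*3!*1!) = -1/144
Σ = -1/360  ⇒  CG² = 6480*(-1/360)² = 1/20
CG = −√(1/20) = -0.223607

-0.223607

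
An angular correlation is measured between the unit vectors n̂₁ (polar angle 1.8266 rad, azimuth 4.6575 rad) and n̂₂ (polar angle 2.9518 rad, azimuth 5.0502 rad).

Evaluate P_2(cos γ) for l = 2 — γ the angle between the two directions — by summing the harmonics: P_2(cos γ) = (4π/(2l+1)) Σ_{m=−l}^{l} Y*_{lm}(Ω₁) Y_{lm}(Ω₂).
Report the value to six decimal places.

-0.239038

Summing Y*_{l m}(θ₁,φ₁)·Y_{l m}(θ₂,φ₂) over m ∈ [−2, 2]; prefactor 4π/(2·2+1) = 2.513274:
  [-2]  conj(Y_{2,-2})(Ω₁) = -0.359368+0.039610i ; Y_{2,-2}(Ω₂) = -0.010728+0.008598i ; Δ = +0.003515-0.003515i
  [-1]  conj(Y_{2,-1})(Ω₁) = +0.010375+0.188827i ; Y_{2,-1}(Ω₂) = -0.047436-0.135039i ; Δ = +0.025007-0.010358i
  [+0]  conj(Y_{2,0})(Ω₁) = -0.254817-0.000000i ; Y_{2,0}(Ω₂) = +0.597108+0.000000i ; Δ = -0.152153-0.000000i
  [+1]  conj(Y_{2,1})(Ω₁) = -0.010375+0.188827i ; Y_{2,1}(Ω₂) = +0.047436-0.135039i ; Δ = +0.025007+0.010358i
  [+2]  conj(Y_{2,2})(Ω₁) = -0.359368-0.039610i ; Y_{2,2}(Ω₂) = -0.010728-0.008598i ; Δ = +0.003515+0.003515i
Total Σ_m = -0.095110-0.000000i. Multiply by 2.513274: -0.239038-0.000000i. P_2(cos γ) = -0.239038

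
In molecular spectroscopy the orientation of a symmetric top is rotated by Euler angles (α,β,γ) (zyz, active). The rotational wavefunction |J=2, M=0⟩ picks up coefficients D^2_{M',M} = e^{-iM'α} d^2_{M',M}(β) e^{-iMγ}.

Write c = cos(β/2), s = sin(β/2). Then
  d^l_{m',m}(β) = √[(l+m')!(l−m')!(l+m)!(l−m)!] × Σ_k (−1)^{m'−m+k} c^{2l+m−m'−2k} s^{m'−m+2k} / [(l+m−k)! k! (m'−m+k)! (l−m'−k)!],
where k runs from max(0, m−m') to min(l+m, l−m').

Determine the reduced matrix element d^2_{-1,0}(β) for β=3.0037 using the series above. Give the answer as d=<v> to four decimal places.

d=-0.1668

d^2_{-1,0}(β=3.0037) via the finite sum:
Half-angle: c=0.068892, s=0.997624. N=√(1·6·2·2)=4.898979
Admissible k: 1..2 (factorial args all ≥0)
  k=1: (−1)^0·4.8990/(2)·0.0689^3·0.9976^1 = +0.000799
  k=2: (−1)^1·4.8990/(2)·0.0689^1·0.9976^3 = -0.167550
d^2_{-1,0}(3.0037) = +0.000799 -0.167550 = -0.166751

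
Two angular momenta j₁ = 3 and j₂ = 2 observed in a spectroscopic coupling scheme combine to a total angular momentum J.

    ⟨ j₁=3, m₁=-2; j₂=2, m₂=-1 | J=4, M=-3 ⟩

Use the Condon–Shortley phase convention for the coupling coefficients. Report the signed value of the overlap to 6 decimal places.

triangle: 1!×5!×3!/10! = 720/3628800
(j±m)!: 1!×5!×1!×3!×1!×7! = 3628800
prefactor² = (2J+1)×Δ×N² = 6480
  k=0: +1/(0!×1!×5!×1!×0!×2!) = 1/240
  k=1: −1/(1!×0!×4!×0!×1!×3!) = -1/144
Σ = -1/360  ⇒  CG² = 6480×(-1/360)² = 1/20
CG = −√(1/20) = -0.223607

-0.223607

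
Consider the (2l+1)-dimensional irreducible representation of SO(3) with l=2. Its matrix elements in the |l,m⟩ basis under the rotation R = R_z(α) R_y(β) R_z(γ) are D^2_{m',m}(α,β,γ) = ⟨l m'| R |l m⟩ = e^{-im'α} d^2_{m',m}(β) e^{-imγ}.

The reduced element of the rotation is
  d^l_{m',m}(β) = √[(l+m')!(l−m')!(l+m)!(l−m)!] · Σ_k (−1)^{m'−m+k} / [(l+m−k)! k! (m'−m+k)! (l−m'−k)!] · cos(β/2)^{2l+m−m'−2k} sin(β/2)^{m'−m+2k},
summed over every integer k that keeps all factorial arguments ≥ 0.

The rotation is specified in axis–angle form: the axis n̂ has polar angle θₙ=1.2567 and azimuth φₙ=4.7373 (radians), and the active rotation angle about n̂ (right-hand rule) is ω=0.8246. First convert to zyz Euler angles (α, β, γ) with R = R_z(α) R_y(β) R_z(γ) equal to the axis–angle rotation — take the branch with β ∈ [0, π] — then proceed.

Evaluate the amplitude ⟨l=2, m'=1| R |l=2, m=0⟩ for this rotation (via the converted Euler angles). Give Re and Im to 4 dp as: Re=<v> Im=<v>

Re=0.6046 Im=-0.0971

Axis–angle → zyz. n̂ = (sinθₙcosφₙ, sinθₙsinφₙ, cosθₙ) = (+0.023690, -0.950781, +0.308957), ω = 0.8246.
R = I cosω + sinω [n̂]ₓ + (1−cosω) n̂n̂ᵀ gives
  R = [+0.679031, -0.234093, -0.695785; +0.219626, +0.969165, -0.111733; +0.700486, -0.076943, +0.709506]
β = atan2(√(R₁₃²+R₂₃²), R₃₃) = 0.782000; α = atan2(R₂₃, R₁₃) mod 2π = 3.300818; γ = atan2(R₃₂, −R₃₁) mod 2π = 3.250996
First d^2_{1,0}(β=0.7820), then the phase factors e^{-i(1)α} and e^{-i(0)γ}:
c=cos(0.782000/2)=0.924528, s=sin(0.782000/2)=0.381113; N=√[6·1·2·2]=4.898979
Admissible k: 0..1 (factorial args all ≥0)
  k=0: (−1)^1·4.8990/(2)·0.9245^3·0.3811^1 = -0.737718
  k=1: (−1)^2·4.8990/(2)·0.9245^1·0.3811^3 = +0.125359
d^2_{1,0}(0.7820) = -0.737718 +0.125359 = -0.612358
D = (-0.987350+0.158554i)·(-0.612358)·(+1.000000+0.000000i) = +0.604612-0.097092i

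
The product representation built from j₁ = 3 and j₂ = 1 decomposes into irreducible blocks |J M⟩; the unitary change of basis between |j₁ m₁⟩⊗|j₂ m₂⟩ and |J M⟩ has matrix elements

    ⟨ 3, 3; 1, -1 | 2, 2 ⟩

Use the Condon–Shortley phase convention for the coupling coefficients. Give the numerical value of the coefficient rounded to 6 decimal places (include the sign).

√[5·2!4!0!/7! · 6!0!0!2!4!0!] = √(11520/7)
  +(−1)^0/∏(0,2,0,0,4,0)! = 1/48  (running 1/48)
⟨..|..⟩ = √(11520/7)·(1/48) = +0.845154

+√(5/7) = +0.845154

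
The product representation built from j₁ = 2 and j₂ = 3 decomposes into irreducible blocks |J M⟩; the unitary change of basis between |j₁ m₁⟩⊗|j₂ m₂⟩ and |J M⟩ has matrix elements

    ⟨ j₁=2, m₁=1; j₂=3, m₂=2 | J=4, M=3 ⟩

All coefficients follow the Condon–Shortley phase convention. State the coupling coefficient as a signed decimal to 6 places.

−√(1/20) = -0.223607

√[9·1!3!5!/10! · 3!1!5!1!7!1!] = √(6480)
  +(−1)^0/∏(0,1,1,5,2,0)! = 1/240  (running 1/240)
  +(−1)^1/∏(1,0,0,4,3,1)! = -1/144  (running -1/360)
⟨..|..⟩ = √(6480)·(-1/360) = -0.223607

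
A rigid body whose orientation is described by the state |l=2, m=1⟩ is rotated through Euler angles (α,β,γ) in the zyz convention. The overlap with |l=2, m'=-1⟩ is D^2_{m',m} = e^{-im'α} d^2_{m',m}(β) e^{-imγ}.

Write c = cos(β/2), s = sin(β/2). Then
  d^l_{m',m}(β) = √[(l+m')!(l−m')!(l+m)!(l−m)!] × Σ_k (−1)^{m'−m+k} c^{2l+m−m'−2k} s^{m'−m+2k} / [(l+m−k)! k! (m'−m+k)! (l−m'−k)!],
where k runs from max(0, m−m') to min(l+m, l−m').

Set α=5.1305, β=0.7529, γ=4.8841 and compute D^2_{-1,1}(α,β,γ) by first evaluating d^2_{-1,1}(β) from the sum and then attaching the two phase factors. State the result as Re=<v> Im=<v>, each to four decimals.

Split into d^2_{-1,1}(β=0.7529) × two z-phases.
c=cos(0.752900/2)=0.929976, s=sin(0.752900/2)=0.367621; N=√[1·6·6·1]=6.000000
k: max(0,(1)−(-1))=2 … min(2+(1),2−(-1))=3
  k=2: (−1)^0·6.0000/(2)·0.9300^2·0.3676^2 = +0.350644
  k=3: (−1)^1·6.0000/(6)·0.9300^0·0.3676^4 = -0.018264
d^2_{-1,1}(0.7529) = +0.350644 -0.018264 = +0.332379
Phases: e^{-i·(-1)·5.1305}=+0.406035-0.913858i, e^{-i·(1)·4.8841}=+0.170868+0.985294i ⇒ D=+0.322340+0.081072i

Re=0.3223 Im=0.0811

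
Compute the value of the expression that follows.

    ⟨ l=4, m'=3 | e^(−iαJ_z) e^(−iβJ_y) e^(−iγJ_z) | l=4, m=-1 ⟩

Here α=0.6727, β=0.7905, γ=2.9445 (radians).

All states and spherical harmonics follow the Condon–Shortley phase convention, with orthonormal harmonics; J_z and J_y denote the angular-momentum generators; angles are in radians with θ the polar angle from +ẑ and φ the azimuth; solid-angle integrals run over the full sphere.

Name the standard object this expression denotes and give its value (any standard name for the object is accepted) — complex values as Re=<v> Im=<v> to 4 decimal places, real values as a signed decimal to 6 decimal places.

Wigner D-matrix element, Re=0.1135 Im=0.1510

This is a Wigner D-matrix element — the rotation-matrix element ⟨l m'| R(α,β,γ) |l m⟩ in the angular-momentum basis.
Split into d^4_{3,-1}(β=0.7905) × two z-phases.
Half-angle: c=0.922900, s=0.385039. N=√(5040·1·6·120)=1904.940944
The bounds max(0,m−m')=0 and min(l+m,l−m')=1 give 2 terms
  k=0: (−1)^4·1904.9409/(144)·0.9229^4·0.3850^4 = +0.210939
  k=1: (−1)^5·1904.9409/(240)·0.9229^2·0.3850^6 = -0.022030
d^4_{3,-1}(0.7905) = +0.210939 -0.022030 = +0.188909
Attach z-rotation phases: D = e^{-i(3)(0.6727)}·(+0.188909)·e^{-i(-1)(2.9445)} = +0.113481+0.151026i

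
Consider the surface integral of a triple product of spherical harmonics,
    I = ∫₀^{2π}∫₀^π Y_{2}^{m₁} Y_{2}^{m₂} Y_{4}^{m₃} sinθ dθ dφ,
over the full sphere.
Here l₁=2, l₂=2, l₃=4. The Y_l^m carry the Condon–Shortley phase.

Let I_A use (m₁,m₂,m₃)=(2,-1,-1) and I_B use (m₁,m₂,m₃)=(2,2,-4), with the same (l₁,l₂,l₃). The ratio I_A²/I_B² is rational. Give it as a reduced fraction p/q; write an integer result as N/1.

1/14

Same 2,2,4: normalisation and zero-m 3j drop out of the ratio.
A: Δ: 0! 4! 4! / 9! → 1/630; sum: t=0:+1/144 = 1/144; 3j²(2 2 4; 2 -1 -1) = Δ·Π!·Σ² = 1/126  (sign -1)
B: Δ: 0! 4! 4! / 9! → 1/630; sum: t=0:+1/576 = 1/576; 3j²(2 2 4; 2 2 -4) = Δ·Π!·Σ² = 1/9  (sign +1)
I_A²/I_B² = (1/126)/(1/9) = 1/14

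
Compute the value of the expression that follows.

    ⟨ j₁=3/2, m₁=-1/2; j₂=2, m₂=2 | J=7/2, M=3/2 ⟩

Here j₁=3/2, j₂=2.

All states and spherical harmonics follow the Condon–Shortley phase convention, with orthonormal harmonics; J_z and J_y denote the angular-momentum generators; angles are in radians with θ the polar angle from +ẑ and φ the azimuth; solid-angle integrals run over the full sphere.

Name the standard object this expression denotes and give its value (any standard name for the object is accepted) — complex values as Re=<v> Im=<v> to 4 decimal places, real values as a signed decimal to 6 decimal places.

This is a Clebsch–Gordan (vector-coupling) coefficient.
√[8·0!3!4!/8! · 1!2!4!0!5!2!] = √(2304/7)
  +(−1)^0/∏(0,0,2,4,1,0)! = 1/48  (running 1/48)
⟨..|..⟩ = √(2304/7)·(1/48) = +0.377964

Clebsch–Gordan coefficient, +√(1/7) ≈ +0.377964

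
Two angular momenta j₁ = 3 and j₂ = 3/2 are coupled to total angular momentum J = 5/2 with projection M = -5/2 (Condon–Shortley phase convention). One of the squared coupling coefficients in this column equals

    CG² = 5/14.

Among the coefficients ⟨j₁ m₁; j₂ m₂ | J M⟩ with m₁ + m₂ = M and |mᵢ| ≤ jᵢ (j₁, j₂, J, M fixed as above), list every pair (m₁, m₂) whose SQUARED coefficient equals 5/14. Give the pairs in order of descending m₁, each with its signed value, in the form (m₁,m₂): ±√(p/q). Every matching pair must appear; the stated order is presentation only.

Admissible pairs with m₁+m₂ = M = -5/2: (-3,1/2), (-2,-1/2), (-1,-3/2)
  (m₁,m₂)=(-1,-3/2): CG² = 3/28, CG = +√(3/28)
  (m₁,m₂)=(-2,-1/2): CG² = 5/14, CG = −√(5/14)   ← matches the target
  (m₁,m₂)=(-3,1/2): CG² = 15/28, CG = +√(15/28)
Pairs with CG² = 5/14: (-2,-1/2): −√(5/14)

(-2,-1/2): −√(5/14)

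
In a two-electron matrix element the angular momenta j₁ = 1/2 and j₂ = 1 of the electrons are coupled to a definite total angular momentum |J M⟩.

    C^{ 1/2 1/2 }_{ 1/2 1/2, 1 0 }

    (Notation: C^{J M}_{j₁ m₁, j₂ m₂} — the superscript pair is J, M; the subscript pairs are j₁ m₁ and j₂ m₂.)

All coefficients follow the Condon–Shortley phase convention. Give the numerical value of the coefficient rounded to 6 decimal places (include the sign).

+0.577350

j₁+j₂−J=1  J+j₁−j₂=0  J−j₁+j₂=1  j₁+j₂+J+1=3
(j₁±m₁, j₂±m₂, J±M) = (1,0,1,1,1,0)
P² = 1/3
sum k=0..0:
  [0] +1/1 = 1
S = 1
C² = P²·S² = 1/3 ; C = +0.577350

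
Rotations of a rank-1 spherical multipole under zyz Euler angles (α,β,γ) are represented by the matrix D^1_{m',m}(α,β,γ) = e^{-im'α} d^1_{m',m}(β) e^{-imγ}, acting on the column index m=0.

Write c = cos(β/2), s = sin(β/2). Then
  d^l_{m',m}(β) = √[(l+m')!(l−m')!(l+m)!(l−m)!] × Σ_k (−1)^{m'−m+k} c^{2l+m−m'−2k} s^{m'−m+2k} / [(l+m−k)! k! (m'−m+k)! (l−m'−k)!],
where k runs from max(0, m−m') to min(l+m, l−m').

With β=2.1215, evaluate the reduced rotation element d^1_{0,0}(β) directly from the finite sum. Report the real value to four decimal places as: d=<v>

d^1_{0,0}(β=2.1215) via the finite sum:
Half-angle: c=0.488218, s=0.872722. N=√(1·1·1·1)=1.000000
The bounds max(0,m−m')=0 and min(l+m,l−m')=1 give 2 terms
  k=0: (−1)^0·1.0000/(1)·0.4882^2·0.8727^0 = +0.238357
  k=1: (−1)^1·1.0000/(1)·0.4882^0·0.8727^2 = -0.761643
d^1_{0,0}(2.1215) = +0.238357 -0.761643 = -0.523287

d=-0.5233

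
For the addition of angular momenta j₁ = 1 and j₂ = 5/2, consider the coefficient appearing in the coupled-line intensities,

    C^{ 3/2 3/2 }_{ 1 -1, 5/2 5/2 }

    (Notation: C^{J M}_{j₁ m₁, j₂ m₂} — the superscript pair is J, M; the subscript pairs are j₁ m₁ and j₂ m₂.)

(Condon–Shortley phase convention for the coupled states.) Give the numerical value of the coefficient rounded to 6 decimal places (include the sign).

+√(2/3) ≈ +0.816497

triangle: 2!·0!·3!/6! = 12/720
(j±m)!: 0!·2!·5!·0!·3!·0! = 1440
prefactor² = (2J+1)·Δ·N² = 96
  k=2: +1/(2!·0!·0!·3!·0!·0!) = 1/12
Σ = 1/12  ⇒  CG² = 96·(1/12)² = 2/3
CG = +√(2/3) = +0.816497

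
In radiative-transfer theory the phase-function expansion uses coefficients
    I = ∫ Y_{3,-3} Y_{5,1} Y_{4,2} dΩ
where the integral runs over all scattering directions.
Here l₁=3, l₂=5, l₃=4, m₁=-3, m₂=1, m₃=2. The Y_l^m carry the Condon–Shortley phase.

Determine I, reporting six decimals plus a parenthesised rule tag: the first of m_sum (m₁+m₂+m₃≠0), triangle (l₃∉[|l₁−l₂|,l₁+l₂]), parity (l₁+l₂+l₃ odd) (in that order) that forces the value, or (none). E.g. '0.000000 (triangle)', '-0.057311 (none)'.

Rules hold: Σm=0, L=12 even, 2≤4≤8.
N = 7·11·9 = 693
Δ = 4!·2!·6!/13! = 1/180180
Racah Σ t=1..3: t=1:−1/576 t=2:+1/144 t=3:−1/576 = 1/288
⇒ 3j(3 5 4; 0 0 0)² = 20/1001, sgn +1
Racah Σ t=4..4: t=4:+1/2304 = 1/2304
⇒ 3j(3 5 4; -3 1 2)² = 75/4004, sgn +1
4πI² = N·(3j₀)²·(3jₘ)² = 3375/13013
I = +1·√(0.259356/4π) = 0.14366244
No selection rule forces the value: the integral is nonzero (none).

0.143662 (none)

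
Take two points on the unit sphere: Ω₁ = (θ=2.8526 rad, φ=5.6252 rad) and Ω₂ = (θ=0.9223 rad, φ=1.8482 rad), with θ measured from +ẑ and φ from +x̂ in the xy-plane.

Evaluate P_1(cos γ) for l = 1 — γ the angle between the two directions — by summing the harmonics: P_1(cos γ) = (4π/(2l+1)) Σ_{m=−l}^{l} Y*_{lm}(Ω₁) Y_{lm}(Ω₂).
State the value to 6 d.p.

-0.761745

Term-by-term m-sum for l=1 (normalisation 4π/3 = 4.188790):
  m=-1: (+0.077905-0.060211i) × (-0.075409-0.264829i) = -0.021821-0.016091i  (running Σ = -0.021821-0.016091i)
  m=0: (-0.468341-0.000000i) × (+0.295110+0.000000i) = -0.138212-0.000000i  (running Σ = -0.160033-0.016091i)
  m=1: (-0.077905-0.060211i) × (+0.075409-0.264829i) = -0.021821+0.016091i  (running Σ = -0.181853+0.000000i)
Σ over m = -0.181853+0.000000i; ×(4π/3) → -0.761745+0.000000i. Real part: -0.761745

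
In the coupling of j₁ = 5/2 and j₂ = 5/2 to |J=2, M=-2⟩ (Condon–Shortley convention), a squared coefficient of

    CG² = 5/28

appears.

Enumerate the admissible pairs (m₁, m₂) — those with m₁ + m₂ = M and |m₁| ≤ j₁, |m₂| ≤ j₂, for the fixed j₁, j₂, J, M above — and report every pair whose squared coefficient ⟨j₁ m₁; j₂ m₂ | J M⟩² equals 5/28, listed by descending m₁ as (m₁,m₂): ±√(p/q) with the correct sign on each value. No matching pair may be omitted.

(1/2,-5/2): +√(5/28); (-5/2,1/2): −√(5/28)

Admissible pairs with m₁+m₂ = M = -2: (-5/2,1/2), (-3/2,-1/2), (-1/2,-3/2), (1/2,-5/2)
  (m₁,m₂)=(1/2,-5/2): CG² = 5/28, CG = +√(5/28)   ← matches the target
  (m₁,m₂)=(-1/2,-3/2): CG² = 9/28, CG = −√(9/28)
  (m₁,m₂)=(-3/2,-1/2): CG² = 9/28, CG = +√(9/28)
  (m₁,m₂)=(-5/2,1/2): CG² = 5/28, CG = −√(5/28)   ← matches the target
Pairs with CG² = 5/28: (1/2,-5/2): +√(5/28); (-5/2,1/2): −√(5/28)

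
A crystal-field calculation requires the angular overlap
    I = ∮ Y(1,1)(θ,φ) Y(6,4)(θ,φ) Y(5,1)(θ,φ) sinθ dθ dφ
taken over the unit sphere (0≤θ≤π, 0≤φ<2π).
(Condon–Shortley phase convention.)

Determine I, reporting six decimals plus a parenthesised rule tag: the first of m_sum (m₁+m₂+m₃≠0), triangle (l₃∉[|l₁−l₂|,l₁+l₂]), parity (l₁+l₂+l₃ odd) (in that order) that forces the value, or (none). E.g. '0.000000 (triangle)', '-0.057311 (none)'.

0.000000 (m_sum)

Σmᵢ = 6 ≠ 0, so the φ-integral vanishes; I = 0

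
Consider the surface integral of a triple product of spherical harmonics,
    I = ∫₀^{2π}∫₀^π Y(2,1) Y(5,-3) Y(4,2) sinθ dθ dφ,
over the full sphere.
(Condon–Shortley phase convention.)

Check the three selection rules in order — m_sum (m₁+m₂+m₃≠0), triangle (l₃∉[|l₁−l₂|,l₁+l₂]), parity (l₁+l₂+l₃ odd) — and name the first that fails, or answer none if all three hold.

Σmᵢ = 0  ✓
l₃∈[|l₁−l₂|,l₁+l₂]=[3,7], have l₃=4  ✓
Σlᵢ = 11 ⇒ odd  ✗

parity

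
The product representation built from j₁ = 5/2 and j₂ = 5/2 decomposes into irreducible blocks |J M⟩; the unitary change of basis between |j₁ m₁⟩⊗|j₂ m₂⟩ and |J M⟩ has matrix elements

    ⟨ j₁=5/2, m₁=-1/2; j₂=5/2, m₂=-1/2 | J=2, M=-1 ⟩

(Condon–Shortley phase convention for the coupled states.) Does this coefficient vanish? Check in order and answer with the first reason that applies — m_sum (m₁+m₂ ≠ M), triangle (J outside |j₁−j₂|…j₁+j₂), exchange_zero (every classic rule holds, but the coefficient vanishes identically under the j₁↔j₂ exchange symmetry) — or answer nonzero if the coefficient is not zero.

m-sum: m₁+m₂ = -1/2+(-1/2) = -1, M = -1  ✓
triangle: |j₁−j₂| = 0 ≤ J = 2 ≤ j₁+j₂ = 5  ✓
exchange: j₁=j₂ and m₁=m₂, and (−1)^(j₁+j₂−J) = (−1)^3 = −1 forces ⟨j₁m₁;j₂m₂|JM⟩ = −⟨j₂m₂;j₁m₁|JM⟩ = −⟨j₁m₁;j₂m₂|JM⟩ ⇒ the coefficient vanishes identically
Racah sum check: Σ_k collapses to 0 ⇒ CG = 0

exchange_zero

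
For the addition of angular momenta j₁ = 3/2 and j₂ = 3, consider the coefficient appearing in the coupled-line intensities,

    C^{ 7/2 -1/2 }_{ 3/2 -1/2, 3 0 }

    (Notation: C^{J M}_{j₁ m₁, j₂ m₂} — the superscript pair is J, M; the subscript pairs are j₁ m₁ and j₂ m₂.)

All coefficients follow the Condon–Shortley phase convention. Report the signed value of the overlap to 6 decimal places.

√[8·1!2!5!/9! · 1!2!3!3!3!4!] = √(384/7)
  +(−1)^0/∏(0,1,2,3,0,2)! = 1/24  (running 1/24)
  +(−1)^1/∏(1,0,1,2,1,3)! = -1/12  (running -1/24)
⟨..|..⟩ = √(384/7)·(-1/24) = -0.308607

-0.308607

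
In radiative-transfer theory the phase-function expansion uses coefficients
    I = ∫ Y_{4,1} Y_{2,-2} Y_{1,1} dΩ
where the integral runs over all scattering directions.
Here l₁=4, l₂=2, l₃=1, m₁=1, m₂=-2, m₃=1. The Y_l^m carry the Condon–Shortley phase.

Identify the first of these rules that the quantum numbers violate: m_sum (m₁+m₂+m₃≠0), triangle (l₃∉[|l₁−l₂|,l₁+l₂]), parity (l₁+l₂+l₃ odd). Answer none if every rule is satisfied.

m₁+m₂+m₃ = 1 − 2 + 1 = 0  ✓
triangle: need |l₁−l₂| ≤ l₃ ≤ l₁+l₂ = [2,6]; l₃=1 is outside  ✗
parity: l₁+l₂+l₃ = 7 is odd

triangle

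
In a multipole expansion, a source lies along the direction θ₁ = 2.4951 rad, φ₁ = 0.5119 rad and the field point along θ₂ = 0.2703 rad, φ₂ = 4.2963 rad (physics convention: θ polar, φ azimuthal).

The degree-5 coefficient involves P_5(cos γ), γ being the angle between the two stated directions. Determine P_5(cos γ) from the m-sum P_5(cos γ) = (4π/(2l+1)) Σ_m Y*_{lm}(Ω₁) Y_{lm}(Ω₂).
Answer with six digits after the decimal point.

Addition theorem: P_5(cos γ) = (4π/11) Σ_m Y*_{lm}(Ω₁) Y_{lm}(Ω₂), m = −5…5:
  m=-5: (-0.030753+0.020240i) × (-0.000550-0.000307i) = +0.000023-0.000002i  (running Σ = +0.000023-0.000002i)
  m=-4: (+0.070799-0.137059i) × (-0.000672+0.007159i) = +0.000934+0.000599i  (running Σ = +0.000957+0.000597i)
  m=-3: (+0.012562+0.357777i) × (+0.045965-0.015361i) = +0.006073+0.016252i  (running Σ = +0.007030+0.016849i)
  m=-2: (-0.232694-0.382104i) × (-0.140033-0.153788i) = -0.026178+0.089293i  (running Σ = -0.019148+0.106142i)
  m=-1: (+0.101721+0.057153i) × (-0.211215+0.477981i) = -0.048803+0.036549i  (running Σ = -0.067951+0.142692i)
  m=0: (+0.375758-0.000000i) × (+0.487723+0.000000i) = +0.183266+0.000000i  (running Σ = +0.115315+0.142692i)
  m=1: (-0.101721+0.057153i) × (+0.211215+0.477981i) = -0.048803-0.036549i  (running Σ = +0.066512+0.106142i)
  m=2: (-0.232694+0.382104i) × (-0.140033+0.153788i) = -0.026178-0.089293i  (running Σ = +0.040334+0.016849i)
  m=3: (-0.012562+0.357777i) × (-0.045965-0.015361i) = +0.006073-0.016252i  (running Σ = +0.046407+0.000597i)
  m=4: (+0.070799+0.137059i) × (-0.000672-0.007159i) = +0.000934-0.000599i  (running Σ = +0.047341-0.000002i)
  m=5: (+0.030753+0.020240i) × (+0.000550-0.000307i) = +0.000023+0.000002i  (running Σ = +0.047364-0.000000i)
Total Σ_m = +0.047364-0.000000i. Multiply by 1.142397: +0.054108-0.000000i. P_5(cos γ) = 0.054108

0.054108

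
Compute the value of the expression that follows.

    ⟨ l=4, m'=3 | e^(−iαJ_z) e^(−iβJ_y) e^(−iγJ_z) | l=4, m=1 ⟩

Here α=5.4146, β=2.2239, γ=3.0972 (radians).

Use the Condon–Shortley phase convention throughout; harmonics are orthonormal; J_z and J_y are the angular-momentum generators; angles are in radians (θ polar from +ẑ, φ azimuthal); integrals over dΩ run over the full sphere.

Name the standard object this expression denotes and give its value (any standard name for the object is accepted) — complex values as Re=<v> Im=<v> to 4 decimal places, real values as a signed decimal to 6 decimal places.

Wigner D-matrix element, Re=-0.2475 Im=0.1325

This is a Wigner D-matrix element — the rotation-matrix element ⟨l m'| R(α,β,γ) |l m⟩ in the angular-momentum basis.
First d^4_{3,1}(β=2.2239), then the phase factors e^{-i(3)α} and e^{-i(1)γ}:
c=cos(2.223900/2)=0.442914, s=sin(2.223900/2)=0.896564; N=√[5040·1·120·6]=1904.940944
Admissible k: 0..1 (factorial args all ≥0)
  k=0: (−1)^2·1904.9409/(240)·0.4429^6·0.8966^2 = +0.048167
  k=1: (−1)^3·1904.9409/(144)·0.4429^4·0.8966^4 = -0.328944
d^4_{3,1}(2.2239) = +0.048167 -0.328944 = -0.280777
Attach z-rotation phases: D = e^{-i(3)(5.4146)}·(-0.280777)·e^{-i(1)(3.0972)} = -0.247548+0.132499i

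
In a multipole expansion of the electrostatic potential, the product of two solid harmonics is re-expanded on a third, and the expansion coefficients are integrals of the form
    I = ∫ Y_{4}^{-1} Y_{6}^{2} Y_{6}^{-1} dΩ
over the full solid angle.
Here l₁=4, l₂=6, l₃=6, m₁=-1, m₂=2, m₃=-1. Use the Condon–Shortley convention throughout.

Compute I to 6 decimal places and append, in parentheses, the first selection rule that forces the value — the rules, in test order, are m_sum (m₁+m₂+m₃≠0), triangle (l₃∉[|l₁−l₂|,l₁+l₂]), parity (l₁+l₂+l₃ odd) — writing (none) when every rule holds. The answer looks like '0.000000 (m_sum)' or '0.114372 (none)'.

0.113069 (none)

m-sum 0 ✓  L=16 even ✓  2≤6≤10 ✓
Π(2lᵢ+1) = 9×13×13 = 1521
triangle coeff Δ(4,6,6) = 1/15315300
Σ_t [0,4]: t=0:+1/829440 t=1:−1/25920 t=2:+1/9216 t=3:−1/25920 t=4:+1/829440 = 7/207360
(3j)²=28/2431 [(4 6 6; 0 0 0)], sign=+1
Σ_t [1,4]: t=1:−1/725760 t=2:+1/34560 t=3:−1/17280 t=4:+1/82944 = -53/2903040
(3j)²=2809/306306 [(4 6 6; -1 2 -1)], sign=+1
⇒ 4πI² = 5618/34969
I = (+1)√(5618/34969/(4π)) = 0.11306920
No selection rule forces the value: the integral is nonzero (none).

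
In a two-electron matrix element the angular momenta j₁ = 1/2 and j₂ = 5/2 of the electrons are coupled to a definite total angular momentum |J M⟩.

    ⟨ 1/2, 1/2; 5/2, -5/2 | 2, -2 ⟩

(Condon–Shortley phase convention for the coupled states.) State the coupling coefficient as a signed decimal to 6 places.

+√(5/6) = +0.912871

triangle: 1!×0!×4!/6! = 24/720
(j±m)!: 1!×0!×0!×5!×0!×4! = 2880
prefactor² = (2J+1)×Δ×N² = 480
  k=0: +1/(0!×1!×0!×0!×0!×4!) = 1/24
Σ = 1/24  ⇒  CG² = 480×(1/24)² = 5/6
CG = +√(5/6) = +0.912871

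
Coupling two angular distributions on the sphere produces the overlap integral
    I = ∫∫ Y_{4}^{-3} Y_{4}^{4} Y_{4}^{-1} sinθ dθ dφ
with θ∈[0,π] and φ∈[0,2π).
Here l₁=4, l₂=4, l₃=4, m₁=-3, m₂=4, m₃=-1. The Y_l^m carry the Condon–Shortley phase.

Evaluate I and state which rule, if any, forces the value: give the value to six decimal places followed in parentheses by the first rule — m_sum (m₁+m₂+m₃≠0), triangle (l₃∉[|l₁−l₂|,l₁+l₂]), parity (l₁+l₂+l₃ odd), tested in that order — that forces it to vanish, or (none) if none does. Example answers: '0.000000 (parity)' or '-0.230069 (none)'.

m-sum 0 ✓  L=12 even ✓  0≤4≤8 ✓
Π(2lᵢ+1) = 9×9×9 = 729
triangle coeff Δ(4,4,4) = 1/450450
Σ_t [0,4]: t=0:+1/13824 t=1:−1/216 t=2:+1/64 t=3:−1/216 t=4:+1/13824 = 5/768
(3j)²=18/1001 [(4 4 4; 0 0 0)], sign=+1
Σ_t [4,4]: t=4:+1/3456 = 1/3456
(3j)²=35/1287 [(4 4 4; -3 4 -1)], sign=-1
⇒ 4πI² = 7290/20449
I = (-1)√(7290/20449/(4π)) = -0.16843130
No selection rule forces the value: the integral is nonzero (none).

-0.168431 (none)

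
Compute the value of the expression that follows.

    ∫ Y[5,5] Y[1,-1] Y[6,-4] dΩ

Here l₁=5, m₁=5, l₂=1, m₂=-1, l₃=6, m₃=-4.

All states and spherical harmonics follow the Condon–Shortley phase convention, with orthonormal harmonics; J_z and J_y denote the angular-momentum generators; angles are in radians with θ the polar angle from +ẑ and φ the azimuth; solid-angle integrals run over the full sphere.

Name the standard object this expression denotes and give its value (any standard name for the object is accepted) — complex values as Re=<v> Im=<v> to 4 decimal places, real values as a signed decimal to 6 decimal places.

Gaunt coefficient, +0.040859

This is a Gaunt coefficient — the integral of a triple product of spherical harmonics over the sphere.
m-sum 0 ✓  L=12 even ✓  4≤6≤6 ✓
Π(2lᵢ+1) = 11×3×13 = 429
triangle coeff Δ(5,1,6) = 1/858
Σ_t [0,0]: t=0:+1/14400 = 1/14400
(3j)²=6/143 [(5 1 6; 0 0 0)], sign=+1
Σ_t [0,0]: t=0:+1/7257600 = 1/7257600
(3j)²=1/858 [(5 1 6; 5 -1 -4)], sign=+1
⇒ 4πI² = 3/143
I = (+1)√(3/143/(4π)) = 0.04085899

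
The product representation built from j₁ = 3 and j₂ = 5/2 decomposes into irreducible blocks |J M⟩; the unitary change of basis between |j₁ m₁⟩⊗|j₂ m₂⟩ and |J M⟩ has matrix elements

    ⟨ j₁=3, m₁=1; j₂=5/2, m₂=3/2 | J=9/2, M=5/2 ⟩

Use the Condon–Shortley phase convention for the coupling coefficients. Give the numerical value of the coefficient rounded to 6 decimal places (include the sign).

√[10·1!5!4!/11! · 4!2!4!1!7!2!] = √(92160/11)
  +(−1)^0/∏(0,1,2,4,3,0)! = 1/288  (running 1/288)
  +(−1)^1/∏(1,0,1,3,4,1)! = -1/144  (running -1/288)
⟨..|..⟩ = √(92160/11)·(-1/288) = -0.317821

−√(10/99) ≈ -0.317821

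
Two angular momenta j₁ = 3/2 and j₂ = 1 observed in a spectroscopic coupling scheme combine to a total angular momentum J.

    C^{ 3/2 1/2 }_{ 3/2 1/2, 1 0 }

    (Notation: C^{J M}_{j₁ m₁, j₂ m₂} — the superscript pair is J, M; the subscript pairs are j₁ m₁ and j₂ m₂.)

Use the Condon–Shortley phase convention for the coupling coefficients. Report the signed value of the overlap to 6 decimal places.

+√(1/15) ≈ +0.258199

√[4·1!2!1!/5! · 2!1!1!1!2!1!] = √(4/15)
  +(−1)^0/∏(0,1,1,1,1,0)! = 1  (running 1)
  +(−1)^1/∏(1,0,0,0,2,1)! = -1/2  (running 1/2)
⟨..|..⟩ = √(4/15)·(1/2) = +0.258199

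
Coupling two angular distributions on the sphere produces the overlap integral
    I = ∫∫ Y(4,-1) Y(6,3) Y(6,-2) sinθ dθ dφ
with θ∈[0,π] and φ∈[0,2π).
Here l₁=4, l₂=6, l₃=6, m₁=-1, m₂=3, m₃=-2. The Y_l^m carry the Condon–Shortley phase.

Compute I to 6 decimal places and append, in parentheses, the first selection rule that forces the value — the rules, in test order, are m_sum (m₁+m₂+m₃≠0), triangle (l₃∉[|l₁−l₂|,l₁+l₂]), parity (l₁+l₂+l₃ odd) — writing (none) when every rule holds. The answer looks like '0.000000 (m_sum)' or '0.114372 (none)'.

-0.131554 (none)

Rules hold: Σm=0, L=16 even, 2≤6≤10.
N = 9·13·13 = 1521
Δ = 4!·4!·8!/17! = 1/15315300
Racah Σ t=0..4: t=0:+1/829440 t=1:−1/25920 t=2:+1/9216 t=3:−1/25920 t=4:+1/829440 = 7/207360
⇒ 3j(4 6 6; 0 0 0)² = 28/2431, sgn +1
Racah Σ t=1..4: t=1:−1/5806080 t=2:+1/120960 t=3:−1/34560 t=4:+1/103680 = -13/1161216
⇒ 3j(4 6 6; -1 3 -2)² = 65/5236, sgn -1
4πI² = N·(3j₀)²·(3jₘ)² = 7605/34969
I = -1·√(0.217478/4π) = -0.13155370
No selection rule forces the value: the integral is nonzero (none).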